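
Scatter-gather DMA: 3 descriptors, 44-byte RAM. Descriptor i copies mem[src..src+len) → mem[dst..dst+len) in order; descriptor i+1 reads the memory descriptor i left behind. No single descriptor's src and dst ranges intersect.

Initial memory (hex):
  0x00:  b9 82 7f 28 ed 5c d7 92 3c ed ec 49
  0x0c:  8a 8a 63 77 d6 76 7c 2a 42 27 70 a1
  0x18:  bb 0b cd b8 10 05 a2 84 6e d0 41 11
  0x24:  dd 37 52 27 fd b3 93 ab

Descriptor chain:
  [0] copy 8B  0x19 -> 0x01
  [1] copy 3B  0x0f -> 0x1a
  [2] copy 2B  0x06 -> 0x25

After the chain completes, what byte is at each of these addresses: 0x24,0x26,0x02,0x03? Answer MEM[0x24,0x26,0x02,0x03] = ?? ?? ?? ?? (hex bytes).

MEM[0x24,0x26,0x02,0x03] = dd 84 cd b8

[0] 0x19->0x01 len=8 : 0b cd b8 10 05 a2 84 6e
[1] 0x0f->0x1a len=3 : 77 d6 76
[2] 0x06->0x25 len=2 : a2 84
query mem[0x24]=0xdd, mem[0x26]=0x84, mem[0x02]=0xcd, mem[0x03]=0xb8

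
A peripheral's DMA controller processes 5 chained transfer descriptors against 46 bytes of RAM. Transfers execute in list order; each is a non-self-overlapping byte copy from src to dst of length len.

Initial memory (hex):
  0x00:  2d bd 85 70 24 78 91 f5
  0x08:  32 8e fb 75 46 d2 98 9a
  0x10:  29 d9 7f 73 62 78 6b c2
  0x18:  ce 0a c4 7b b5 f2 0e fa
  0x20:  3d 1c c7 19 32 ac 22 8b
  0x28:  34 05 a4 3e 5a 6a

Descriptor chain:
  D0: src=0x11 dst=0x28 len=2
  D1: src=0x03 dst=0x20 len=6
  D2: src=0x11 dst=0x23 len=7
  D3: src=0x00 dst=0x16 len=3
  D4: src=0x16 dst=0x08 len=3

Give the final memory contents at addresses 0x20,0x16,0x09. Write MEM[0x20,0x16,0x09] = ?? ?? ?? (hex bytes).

  after D0: wrote 2B at 0x28 = d97f
  after D1: wrote 6B at 0x20 = 70247891f532
  after D2: wrote 7B at 0x23 = d97f7362786bc2
  after D3: wrote 3B at 0x16 = 2dbd85
  after D4: wrote 3B at 0x08 = 2dbd85
query mem[0x20]=0x70, mem[0x16]=0x2d, mem[0x09]=0xbd

MEM[0x20,0x16,0x09] = 70 2d bd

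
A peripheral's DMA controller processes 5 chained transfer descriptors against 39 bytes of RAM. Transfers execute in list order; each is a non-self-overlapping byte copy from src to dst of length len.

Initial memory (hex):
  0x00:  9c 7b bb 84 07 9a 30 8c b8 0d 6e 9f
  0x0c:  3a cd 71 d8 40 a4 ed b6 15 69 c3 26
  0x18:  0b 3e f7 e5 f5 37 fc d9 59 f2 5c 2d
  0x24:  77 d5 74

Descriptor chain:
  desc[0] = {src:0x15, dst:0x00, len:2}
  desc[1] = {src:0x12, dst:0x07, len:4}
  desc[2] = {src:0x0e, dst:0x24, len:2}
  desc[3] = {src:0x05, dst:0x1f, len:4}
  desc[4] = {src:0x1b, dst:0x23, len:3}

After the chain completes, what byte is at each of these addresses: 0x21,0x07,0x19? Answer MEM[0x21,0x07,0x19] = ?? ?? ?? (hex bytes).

#0 dst[0x00+2] := {0x69,0xc3}
#1 dst[0x07+4] := {0xed,0xb6,0x15,0x69}
#2 dst[0x24+2] := {0x71,0xd8}
#3 dst[0x1f+4] := {0x9a,0x30,0xed,0xb6}
#4 dst[0x23+3] := {0xe5,0xf5,0x37}
query mem[0x21]=0xed, mem[0x07]=0xed, mem[0x19]=0x3e

MEM[0x21,0x07,0x19] = ed ed 3e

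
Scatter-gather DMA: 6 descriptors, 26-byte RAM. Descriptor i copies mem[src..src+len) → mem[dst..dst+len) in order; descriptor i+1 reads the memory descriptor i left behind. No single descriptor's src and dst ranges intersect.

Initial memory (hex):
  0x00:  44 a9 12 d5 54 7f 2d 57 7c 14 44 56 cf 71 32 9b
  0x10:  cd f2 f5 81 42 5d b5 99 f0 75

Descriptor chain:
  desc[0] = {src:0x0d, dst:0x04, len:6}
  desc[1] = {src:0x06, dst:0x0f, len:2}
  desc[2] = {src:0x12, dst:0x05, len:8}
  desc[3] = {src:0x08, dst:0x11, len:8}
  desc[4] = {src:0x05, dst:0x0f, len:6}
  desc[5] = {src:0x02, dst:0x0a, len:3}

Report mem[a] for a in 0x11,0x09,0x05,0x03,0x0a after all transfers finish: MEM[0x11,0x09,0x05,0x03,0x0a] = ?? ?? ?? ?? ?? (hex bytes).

MEM[0x11,0x09,0x05,0x03,0x0a] = 42 b5 f5 d5 12

D0: mem[0x04..0x09] <- [71 32 9b cd f2 f5]
D1: mem[0x0f..0x10] <- [9b cd]
D2: mem[0x05..0x0c] <- [f5 81 42 5d b5 99 f0 75]
D3: mem[0x11..0x18] <- [5d b5 99 f0 75 71 32 9b]
D4: mem[0x0f..0x14] <- [f5 81 42 5d b5 99]
D5: mem[0x0a..0x0c] <- [12 d5 71]
query mem[0x11]=0x42, mem[0x09]=0xb5, mem[0x05]=0xf5, mem[0x03]=0xd5, mem[0x0a]=0x12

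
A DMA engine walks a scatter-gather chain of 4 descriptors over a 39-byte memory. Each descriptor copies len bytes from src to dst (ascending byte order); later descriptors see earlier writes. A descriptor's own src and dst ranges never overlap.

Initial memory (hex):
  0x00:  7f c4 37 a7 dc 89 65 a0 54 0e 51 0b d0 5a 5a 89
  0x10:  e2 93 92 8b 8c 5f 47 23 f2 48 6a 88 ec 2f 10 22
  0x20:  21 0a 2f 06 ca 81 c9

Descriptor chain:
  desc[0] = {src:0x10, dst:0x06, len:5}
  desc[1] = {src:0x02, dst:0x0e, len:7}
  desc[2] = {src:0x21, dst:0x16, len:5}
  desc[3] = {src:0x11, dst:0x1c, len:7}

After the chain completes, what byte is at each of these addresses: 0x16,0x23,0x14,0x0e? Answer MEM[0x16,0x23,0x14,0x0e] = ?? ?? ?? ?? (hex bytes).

MEM[0x16,0x23,0x14,0x0e] = 0a 06 92 37

  after D0: wrote 5B at 0x06 = e293928b8c
  after D1: wrote 7B at 0x0e = 37a7dc89e29392
  after D2: wrote 5B at 0x16 = 0a2f06ca81
  after D3: wrote 7B at 0x1c = 89e293925f0a2f
query mem[0x16]=0x0a, mem[0x23]=0x06, mem[0x14]=0x92, mem[0x0e]=0x37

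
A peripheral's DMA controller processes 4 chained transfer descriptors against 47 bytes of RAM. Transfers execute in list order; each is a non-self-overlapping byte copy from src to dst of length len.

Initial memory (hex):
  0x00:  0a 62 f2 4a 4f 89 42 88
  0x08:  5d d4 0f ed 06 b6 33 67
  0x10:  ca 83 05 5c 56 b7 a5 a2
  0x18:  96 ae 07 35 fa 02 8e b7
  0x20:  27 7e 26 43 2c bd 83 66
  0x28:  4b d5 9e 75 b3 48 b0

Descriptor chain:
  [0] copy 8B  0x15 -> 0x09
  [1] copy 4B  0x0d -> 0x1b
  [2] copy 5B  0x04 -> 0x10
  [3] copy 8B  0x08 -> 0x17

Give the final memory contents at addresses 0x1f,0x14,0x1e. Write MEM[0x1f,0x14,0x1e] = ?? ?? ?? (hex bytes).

[0] 0x15->0x09 len=8 : b7 a5 a2 96 ae 07 35 fa
[1] 0x0d->0x1b len=4 : ae 07 35 fa
[2] 0x04->0x10 len=5 : 4f 89 42 88 5d
[3] 0x08->0x17 len=8 : 5d b7 a5 a2 96 ae 07 35
query mem[0x1f]=0xb7, mem[0x14]=0x5d, mem[0x1e]=0x35

MEM[0x1f,0x14,0x1e] = b7 5d 35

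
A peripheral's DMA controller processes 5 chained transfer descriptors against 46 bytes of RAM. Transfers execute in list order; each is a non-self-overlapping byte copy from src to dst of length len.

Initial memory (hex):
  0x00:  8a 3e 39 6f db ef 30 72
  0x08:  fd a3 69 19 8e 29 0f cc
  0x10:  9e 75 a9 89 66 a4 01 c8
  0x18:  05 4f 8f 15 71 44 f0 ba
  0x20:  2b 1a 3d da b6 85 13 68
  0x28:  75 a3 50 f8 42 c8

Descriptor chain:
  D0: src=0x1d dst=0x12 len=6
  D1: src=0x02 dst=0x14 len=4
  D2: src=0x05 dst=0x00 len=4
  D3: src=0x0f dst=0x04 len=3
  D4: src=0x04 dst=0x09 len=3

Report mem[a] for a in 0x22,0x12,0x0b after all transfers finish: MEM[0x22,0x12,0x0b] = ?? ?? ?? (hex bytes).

MEM[0x22,0x12,0x0b] = 3d 44 75

[0] 0x1d->0x12 len=6 : 44 f0 ba 2b 1a 3d
[1] 0x02->0x14 len=4 : 39 6f db ef
[2] 0x05->0x00 len=4 : ef 30 72 fd
[3] 0x0f->0x04 len=3 : cc 9e 75
[4] 0x04->0x09 len=3 : cc 9e 75
query mem[0x22]=0x3d, mem[0x12]=0x44, mem[0x0b]=0x75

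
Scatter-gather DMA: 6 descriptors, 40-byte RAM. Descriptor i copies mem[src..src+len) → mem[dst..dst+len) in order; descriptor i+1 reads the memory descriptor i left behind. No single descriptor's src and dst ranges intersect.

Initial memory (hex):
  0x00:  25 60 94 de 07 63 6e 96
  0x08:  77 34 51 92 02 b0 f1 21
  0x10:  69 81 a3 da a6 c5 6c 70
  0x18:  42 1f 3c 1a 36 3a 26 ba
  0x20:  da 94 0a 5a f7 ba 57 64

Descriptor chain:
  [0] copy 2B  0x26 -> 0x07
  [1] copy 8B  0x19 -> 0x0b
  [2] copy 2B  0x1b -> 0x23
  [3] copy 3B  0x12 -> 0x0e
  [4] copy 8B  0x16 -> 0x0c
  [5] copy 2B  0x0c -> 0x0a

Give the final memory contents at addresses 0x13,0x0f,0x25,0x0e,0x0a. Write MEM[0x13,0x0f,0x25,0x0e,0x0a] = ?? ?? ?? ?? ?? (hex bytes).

D0: mem[0x07..0x08] <- [57 64]
D1: mem[0x0b..0x12] <- [1f 3c 1a 36 3a 26 ba da]
D2: mem[0x23..0x24] <- [1a 36]
D3: mem[0x0e..0x10] <- [da da a6]
D4: mem[0x0c..0x13] <- [6c 70 42 1f 3c 1a 36 3a]
D5: mem[0x0a..0x0b] <- [6c 70]
query mem[0x13]=0x3a, mem[0x0f]=0x1f, mem[0x25]=0xba, mem[0x0e]=0x42, mem[0x0a]=0x6c

MEM[0x13,0x0f,0x25,0x0e,0x0a] = 3a 1f ba 42 6c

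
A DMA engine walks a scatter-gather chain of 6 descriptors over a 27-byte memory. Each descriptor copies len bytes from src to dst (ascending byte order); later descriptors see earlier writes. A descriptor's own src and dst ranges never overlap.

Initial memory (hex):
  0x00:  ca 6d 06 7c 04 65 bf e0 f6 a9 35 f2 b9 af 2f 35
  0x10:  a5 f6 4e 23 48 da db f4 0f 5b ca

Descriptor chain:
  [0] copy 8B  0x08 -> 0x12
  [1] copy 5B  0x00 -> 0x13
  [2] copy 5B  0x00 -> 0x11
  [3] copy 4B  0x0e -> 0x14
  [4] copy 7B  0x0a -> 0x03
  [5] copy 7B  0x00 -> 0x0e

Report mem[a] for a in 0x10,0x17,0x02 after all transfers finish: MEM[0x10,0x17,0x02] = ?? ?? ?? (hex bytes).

  after D0: wrote 8B at 0x12 = f6a935f2b9af2f35
  after D1: wrote 5B at 0x13 = ca6d067c04
  after D2: wrote 5B at 0x11 = ca6d067c04
  after D3: wrote 4B at 0x14 = 2f35a5ca
  after D4: wrote 7B at 0x03 = 35f2b9af2f35a5
  after D5: wrote 7B at 0x0e = ca6d0635f2b9af
query mem[0x10]=0x06, mem[0x17]=0xca, mem[0x02]=0x06

MEM[0x10,0x17,0x02] = 06 ca 06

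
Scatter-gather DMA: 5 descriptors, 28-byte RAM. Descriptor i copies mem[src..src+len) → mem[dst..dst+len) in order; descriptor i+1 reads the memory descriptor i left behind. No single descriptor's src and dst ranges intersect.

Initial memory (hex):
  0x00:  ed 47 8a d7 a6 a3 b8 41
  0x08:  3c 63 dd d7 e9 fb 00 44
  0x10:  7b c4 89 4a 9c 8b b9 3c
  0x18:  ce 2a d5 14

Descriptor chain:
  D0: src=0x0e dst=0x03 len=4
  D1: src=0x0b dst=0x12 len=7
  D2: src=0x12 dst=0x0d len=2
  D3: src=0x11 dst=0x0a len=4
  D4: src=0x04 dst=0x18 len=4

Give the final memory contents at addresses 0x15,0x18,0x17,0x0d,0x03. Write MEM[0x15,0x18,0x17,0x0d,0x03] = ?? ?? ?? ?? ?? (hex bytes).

MEM[0x15,0x18,0x17,0x0d,0x03] = 00 44 7b fb 00

  after D0: wrote 4B at 0x03 = 00447bc4
  after D1: wrote 7B at 0x12 = d7e9fb00447bc4
  after D2: wrote 2B at 0x0d = d7e9
  after D3: wrote 4B at 0x0a = c4d7e9fb
  after D4: wrote 4B at 0x18 = 447bc441
query mem[0x15]=0x00, mem[0x18]=0x44, mem[0x17]=0x7b, mem[0x0d]=0xfb, mem[0x03]=0x00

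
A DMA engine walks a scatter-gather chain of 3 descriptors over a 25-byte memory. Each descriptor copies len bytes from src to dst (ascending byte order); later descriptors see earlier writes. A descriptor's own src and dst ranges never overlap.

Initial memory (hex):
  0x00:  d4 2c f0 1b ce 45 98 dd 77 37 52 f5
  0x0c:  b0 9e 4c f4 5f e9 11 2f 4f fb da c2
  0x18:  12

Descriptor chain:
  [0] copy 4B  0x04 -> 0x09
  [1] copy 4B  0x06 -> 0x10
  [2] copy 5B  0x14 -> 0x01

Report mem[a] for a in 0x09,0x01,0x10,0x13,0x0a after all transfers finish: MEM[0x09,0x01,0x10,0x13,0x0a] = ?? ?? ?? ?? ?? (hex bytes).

  after D0: wrote 4B at 0x09 = ce4598dd
  after D1: wrote 4B at 0x10 = 98dd77ce
  after D2: wrote 5B at 0x01 = 4ffbdac212
query mem[0x09]=0xce, mem[0x01]=0x4f, mem[0x10]=0x98, mem[0x13]=0xce, mem[0x0a]=0x45

MEM[0x09,0x01,0x10,0x13,0x0a] = ce 4f 98 ce 45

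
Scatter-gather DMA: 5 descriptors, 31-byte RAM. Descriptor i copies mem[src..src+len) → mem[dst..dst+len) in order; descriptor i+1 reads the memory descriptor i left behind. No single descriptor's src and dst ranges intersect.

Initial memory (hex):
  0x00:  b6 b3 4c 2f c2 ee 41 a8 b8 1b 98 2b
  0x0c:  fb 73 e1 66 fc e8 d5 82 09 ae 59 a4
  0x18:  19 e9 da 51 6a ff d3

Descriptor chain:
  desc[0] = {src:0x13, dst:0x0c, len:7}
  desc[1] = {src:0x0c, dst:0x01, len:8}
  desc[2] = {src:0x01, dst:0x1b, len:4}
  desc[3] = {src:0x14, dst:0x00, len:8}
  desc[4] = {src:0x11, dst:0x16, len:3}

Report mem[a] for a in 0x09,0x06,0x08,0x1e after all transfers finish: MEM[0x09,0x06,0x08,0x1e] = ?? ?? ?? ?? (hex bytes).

#0 dst[0x0c+7] := {0x82,0x09,0xae,0x59,0xa4,0x19,0xe9}
#1 dst[0x01+8] := {0x82,0x09,0xae,0x59,0xa4,0x19,0xe9,0x82}
#2 dst[0x1b+4] := {0x82,0x09,0xae,0x59}
#3 dst[0x00+8] := {0x09,0xae,0x59,0xa4,0x19,0xe9,0xda,0x82}
#4 dst[0x16+3] := {0x19,0xe9,0x82}
query mem[0x09]=0x1b, mem[0x06]=0xda, mem[0x08]=0x82, mem[0x1e]=0x59

MEM[0x09,0x06,0x08,0x1e] = 1b da 82 59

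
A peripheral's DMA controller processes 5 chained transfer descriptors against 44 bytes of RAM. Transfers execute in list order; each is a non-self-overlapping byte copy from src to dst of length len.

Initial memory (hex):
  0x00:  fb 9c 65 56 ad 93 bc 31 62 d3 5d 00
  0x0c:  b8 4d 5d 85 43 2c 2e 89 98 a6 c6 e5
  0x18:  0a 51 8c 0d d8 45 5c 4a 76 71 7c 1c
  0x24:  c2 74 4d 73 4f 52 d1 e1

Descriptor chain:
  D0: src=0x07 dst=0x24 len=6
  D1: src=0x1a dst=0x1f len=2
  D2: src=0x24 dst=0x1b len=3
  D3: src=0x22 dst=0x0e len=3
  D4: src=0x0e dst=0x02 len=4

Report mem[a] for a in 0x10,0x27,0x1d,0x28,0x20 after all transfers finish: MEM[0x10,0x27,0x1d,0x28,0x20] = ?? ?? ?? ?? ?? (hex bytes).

MEM[0x10,0x27,0x1d,0x28,0x20] = 31 5d d3 00 0d

  after D0: wrote 6B at 0x24 = 3162d35d00b8
  after D1: wrote 2B at 0x1f = 8c0d
  after D2: wrote 3B at 0x1b = 3162d3
  after D3: wrote 3B at 0x0e = 7c1c31
  after D4: wrote 4B at 0x02 = 7c1c312c
query mem[0x10]=0x31, mem[0x27]=0x5d, mem[0x1d]=0xd3, mem[0x28]=0x00, mem[0x20]=0x0d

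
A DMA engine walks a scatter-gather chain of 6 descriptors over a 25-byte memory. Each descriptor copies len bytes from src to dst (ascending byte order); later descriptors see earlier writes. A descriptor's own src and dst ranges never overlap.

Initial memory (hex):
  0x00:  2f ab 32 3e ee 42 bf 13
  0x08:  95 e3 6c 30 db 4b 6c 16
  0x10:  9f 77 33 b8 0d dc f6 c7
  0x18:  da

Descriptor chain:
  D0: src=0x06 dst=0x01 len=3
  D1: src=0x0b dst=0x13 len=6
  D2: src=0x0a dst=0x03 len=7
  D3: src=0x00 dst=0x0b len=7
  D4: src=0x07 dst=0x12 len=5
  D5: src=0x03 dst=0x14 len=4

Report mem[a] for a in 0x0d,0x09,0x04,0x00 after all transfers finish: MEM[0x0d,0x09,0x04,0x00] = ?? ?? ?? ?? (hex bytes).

#0 dst[0x01+3] := {0xbf,0x13,0x95}
#1 dst[0x13+6] := {0x30,0xdb,0x4b,0x6c,0x16,0x9f}
#2 dst[0x03+7] := {0x6c,0x30,0xdb,0x4b,0x6c,0x16,0x9f}
#3 dst[0x0b+7] := {0x2f,0xbf,0x13,0x6c,0x30,0xdb,0x4b}
#4 dst[0x12+5] := {0x6c,0x16,0x9f,0x6c,0x2f}
#5 dst[0x14+4] := {0x6c,0x30,0xdb,0x4b}
query mem[0x0d]=0x13, mem[0x09]=0x9f, mem[0x04]=0x30, mem[0x00]=0x2f

MEM[0x0d,0x09,0x04,0x00] = 13 9f 30 2f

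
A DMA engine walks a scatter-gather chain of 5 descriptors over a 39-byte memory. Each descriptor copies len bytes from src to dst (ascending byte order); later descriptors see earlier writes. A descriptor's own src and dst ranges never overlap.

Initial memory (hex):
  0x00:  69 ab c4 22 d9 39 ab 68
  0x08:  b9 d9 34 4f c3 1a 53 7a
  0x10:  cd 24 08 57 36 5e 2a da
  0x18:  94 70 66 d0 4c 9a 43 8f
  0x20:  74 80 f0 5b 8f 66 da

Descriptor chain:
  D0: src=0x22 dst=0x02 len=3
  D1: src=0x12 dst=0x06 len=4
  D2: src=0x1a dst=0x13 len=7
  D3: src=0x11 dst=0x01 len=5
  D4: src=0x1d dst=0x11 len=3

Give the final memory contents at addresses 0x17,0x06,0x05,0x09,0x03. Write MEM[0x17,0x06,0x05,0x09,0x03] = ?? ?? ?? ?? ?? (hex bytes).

  after D0: wrote 3B at 0x02 = f05b8f
  after D1: wrote 4B at 0x06 = 0857365e
  after D2: wrote 7B at 0x13 = 66d04c9a438f74
  after D3: wrote 5B at 0x01 = 240866d04c
  after D4: wrote 3B at 0x11 = 9a438f
query mem[0x17]=0x43, mem[0x06]=0x08, mem[0x05]=0x4c, mem[0x09]=0x5e, mem[0x03]=0x66

MEM[0x17,0x06,0x05,0x09,0x03] = 43 08 4c 5e 66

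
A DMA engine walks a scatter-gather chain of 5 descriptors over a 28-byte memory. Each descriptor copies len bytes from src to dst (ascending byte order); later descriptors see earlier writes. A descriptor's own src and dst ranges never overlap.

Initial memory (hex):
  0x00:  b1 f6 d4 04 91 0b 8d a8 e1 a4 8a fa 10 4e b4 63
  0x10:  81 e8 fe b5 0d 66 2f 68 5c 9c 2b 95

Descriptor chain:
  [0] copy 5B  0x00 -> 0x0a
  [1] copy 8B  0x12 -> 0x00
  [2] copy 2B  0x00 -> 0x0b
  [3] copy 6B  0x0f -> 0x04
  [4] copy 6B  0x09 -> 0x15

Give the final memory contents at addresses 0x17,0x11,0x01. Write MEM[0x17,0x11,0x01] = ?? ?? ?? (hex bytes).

MEM[0x17,0x11,0x01] = fe e8 b5

[0] 0x00->0x0a len=5 : b1 f6 d4 04 91
[1] 0x12->0x00 len=8 : fe b5 0d 66 2f 68 5c 9c
[2] 0x00->0x0b len=2 : fe b5
[3] 0x0f->0x04 len=6 : 63 81 e8 fe b5 0d
[4] 0x09->0x15 len=6 : 0d b1 fe b5 04 91
query mem[0x17]=0xfe, mem[0x11]=0xe8, mem[0x01]=0xb5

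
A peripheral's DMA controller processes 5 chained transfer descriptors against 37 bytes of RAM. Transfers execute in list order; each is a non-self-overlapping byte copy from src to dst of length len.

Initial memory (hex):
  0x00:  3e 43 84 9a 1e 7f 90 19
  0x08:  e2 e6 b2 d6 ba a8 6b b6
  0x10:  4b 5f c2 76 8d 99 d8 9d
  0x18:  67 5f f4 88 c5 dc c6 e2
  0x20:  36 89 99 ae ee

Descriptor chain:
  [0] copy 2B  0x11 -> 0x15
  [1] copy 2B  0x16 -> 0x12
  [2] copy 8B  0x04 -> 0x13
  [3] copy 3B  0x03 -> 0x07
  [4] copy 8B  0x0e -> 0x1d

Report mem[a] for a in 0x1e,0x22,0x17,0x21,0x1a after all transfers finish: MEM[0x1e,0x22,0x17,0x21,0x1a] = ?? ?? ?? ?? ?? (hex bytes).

MEM[0x1e,0x22,0x17,0x21,0x1a] = b6 1e e2 c2 d6

#0 dst[0x15+2] := {0x5f,0xc2}
#1 dst[0x12+2] := {0xc2,0x9d}
#2 dst[0x13+8] := {0x1e,0x7f,0x90,0x19,0xe2,0xe6,0xb2,0xd6}
#3 dst[0x07+3] := {0x9a,0x1e,0x7f}
#4 dst[0x1d+8] := {0x6b,0xb6,0x4b,0x5f,0xc2,0x1e,0x7f,0x90}
query mem[0x1e]=0xb6, mem[0x22]=0x1e, mem[0x17]=0xe2, mem[0x21]=0xc2, mem[0x1a]=0xd6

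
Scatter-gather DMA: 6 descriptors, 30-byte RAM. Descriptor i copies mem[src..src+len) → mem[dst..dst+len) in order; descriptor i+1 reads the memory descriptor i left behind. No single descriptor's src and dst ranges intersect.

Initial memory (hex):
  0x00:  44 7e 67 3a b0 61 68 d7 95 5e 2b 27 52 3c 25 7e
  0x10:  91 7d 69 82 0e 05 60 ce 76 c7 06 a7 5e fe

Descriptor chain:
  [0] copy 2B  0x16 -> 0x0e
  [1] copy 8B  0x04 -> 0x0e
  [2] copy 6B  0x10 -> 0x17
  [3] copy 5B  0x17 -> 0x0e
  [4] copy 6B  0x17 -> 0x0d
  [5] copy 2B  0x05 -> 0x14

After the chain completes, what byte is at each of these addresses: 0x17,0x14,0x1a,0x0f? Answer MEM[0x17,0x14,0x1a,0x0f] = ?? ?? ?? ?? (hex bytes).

MEM[0x17,0x14,0x1a,0x0f] = 68 61 5e 95

[0] 0x16->0x0e len=2 : 60 ce
[1] 0x04->0x0e len=8 : b0 61 68 d7 95 5e 2b 27
[2] 0x10->0x17 len=6 : 68 d7 95 5e 2b 27
[3] 0x17->0x0e len=5 : 68 d7 95 5e 2b
[4] 0x17->0x0d len=6 : 68 d7 95 5e 2b 27
[5] 0x05->0x14 len=2 : 61 68
query mem[0x17]=0x68, mem[0x14]=0x61, mem[0x1a]=0x5e, mem[0x0f]=0x95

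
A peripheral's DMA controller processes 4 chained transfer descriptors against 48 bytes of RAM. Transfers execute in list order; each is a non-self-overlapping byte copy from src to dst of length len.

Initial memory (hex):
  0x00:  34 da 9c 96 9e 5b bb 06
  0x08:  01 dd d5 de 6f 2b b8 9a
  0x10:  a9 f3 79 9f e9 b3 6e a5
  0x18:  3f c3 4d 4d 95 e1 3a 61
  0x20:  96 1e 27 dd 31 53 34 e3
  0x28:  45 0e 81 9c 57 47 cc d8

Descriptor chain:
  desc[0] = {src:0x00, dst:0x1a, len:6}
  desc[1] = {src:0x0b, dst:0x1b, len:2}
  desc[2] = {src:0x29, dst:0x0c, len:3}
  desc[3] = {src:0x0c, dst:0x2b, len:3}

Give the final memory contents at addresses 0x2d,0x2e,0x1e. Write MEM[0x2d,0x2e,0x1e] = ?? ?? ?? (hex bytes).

  after D0: wrote 6B at 0x1a = 34da9c969e5b
  after D1: wrote 2B at 0x1b = de6f
  after D2: wrote 3B at 0x0c = 0e819c
  after D3: wrote 3B at 0x2b = 0e819c
query mem[0x2d]=0x9c, mem[0x2e]=0xcc, mem[0x1e]=0x9e

MEM[0x2d,0x2e,0x1e] = 9c cc 9e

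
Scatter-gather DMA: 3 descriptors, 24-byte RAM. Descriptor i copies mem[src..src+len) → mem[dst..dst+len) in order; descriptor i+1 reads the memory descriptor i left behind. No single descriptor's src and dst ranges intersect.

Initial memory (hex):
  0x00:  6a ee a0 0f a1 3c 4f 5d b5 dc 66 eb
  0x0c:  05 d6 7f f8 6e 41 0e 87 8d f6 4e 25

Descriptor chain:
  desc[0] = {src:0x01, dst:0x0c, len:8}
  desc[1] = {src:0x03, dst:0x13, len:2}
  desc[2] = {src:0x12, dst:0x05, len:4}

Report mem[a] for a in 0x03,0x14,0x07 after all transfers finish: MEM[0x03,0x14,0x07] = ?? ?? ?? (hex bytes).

#0 dst[0x0c+8] := {0xee,0xa0,0x0f,0xa1,0x3c,0x4f,0x5d,0xb5}
#1 dst[0x13+2] := {0x0f,0xa1}
#2 dst[0x05+4] := {0x5d,0x0f,0xa1,0xf6}
query mem[0x03]=0x0f, mem[0x14]=0xa1, mem[0x07]=0xa1

MEM[0x03,0x14,0x07] = 0f a1 a1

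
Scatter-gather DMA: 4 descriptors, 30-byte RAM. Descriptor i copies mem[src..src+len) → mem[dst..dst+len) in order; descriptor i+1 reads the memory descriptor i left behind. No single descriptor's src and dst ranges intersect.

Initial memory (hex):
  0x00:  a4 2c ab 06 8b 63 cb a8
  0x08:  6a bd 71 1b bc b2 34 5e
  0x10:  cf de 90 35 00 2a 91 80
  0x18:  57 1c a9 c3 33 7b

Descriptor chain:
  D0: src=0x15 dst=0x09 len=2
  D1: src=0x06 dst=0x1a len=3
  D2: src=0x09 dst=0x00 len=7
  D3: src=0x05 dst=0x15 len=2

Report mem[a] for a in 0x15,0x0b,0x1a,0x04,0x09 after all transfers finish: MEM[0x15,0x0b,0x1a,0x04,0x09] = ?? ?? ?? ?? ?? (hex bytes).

#0 dst[0x09+2] := {0x2a,0x91}
#1 dst[0x1a+3] := {0xcb,0xa8,0x6a}
#2 dst[0x00+7] := {0x2a,0x91,0x1b,0xbc,0xb2,0x34,0x5e}
#3 dst[0x15+2] := {0x34,0x5e}
query mem[0x15]=0x34, mem[0x0b]=0x1b, mem[0x1a]=0xcb, mem[0x04]=0xb2, mem[0x09]=0x2a

MEM[0x15,0x0b,0x1a,0x04,0x09] = 34 1b cb b2 2a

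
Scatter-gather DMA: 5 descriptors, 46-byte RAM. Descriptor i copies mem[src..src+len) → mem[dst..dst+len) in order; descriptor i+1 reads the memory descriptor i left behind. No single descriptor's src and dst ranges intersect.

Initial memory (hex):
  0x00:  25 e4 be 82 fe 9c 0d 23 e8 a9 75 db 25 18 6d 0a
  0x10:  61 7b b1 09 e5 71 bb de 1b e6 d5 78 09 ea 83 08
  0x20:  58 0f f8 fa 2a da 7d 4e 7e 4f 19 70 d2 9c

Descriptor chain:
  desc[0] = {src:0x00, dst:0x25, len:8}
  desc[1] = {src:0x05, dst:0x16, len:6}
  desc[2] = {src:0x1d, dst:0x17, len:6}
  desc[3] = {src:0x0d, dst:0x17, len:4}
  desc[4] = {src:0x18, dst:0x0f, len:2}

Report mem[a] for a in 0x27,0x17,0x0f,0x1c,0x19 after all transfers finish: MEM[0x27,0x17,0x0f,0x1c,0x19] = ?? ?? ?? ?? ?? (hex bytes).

MEM[0x27,0x17,0x0f,0x1c,0x19] = be 18 6d f8 0a

#0 dst[0x25+8] := {0x25,0xe4,0xbe,0x82,0xfe,0x9c,0x0d,0x23}
#1 dst[0x16+6] := {0x9c,0x0d,0x23,0xe8,0xa9,0x75}
#2 dst[0x17+6] := {0xea,0x83,0x08,0x58,0x0f,0xf8}
#3 dst[0x17+4] := {0x18,0x6d,0x0a,0x61}
#4 dst[0x0f+2] := {0x6d,0x0a}
query mem[0x27]=0xbe, mem[0x17]=0x18, mem[0x0f]=0x6d, mem[0x1c]=0xf8, mem[0x19]=0x0a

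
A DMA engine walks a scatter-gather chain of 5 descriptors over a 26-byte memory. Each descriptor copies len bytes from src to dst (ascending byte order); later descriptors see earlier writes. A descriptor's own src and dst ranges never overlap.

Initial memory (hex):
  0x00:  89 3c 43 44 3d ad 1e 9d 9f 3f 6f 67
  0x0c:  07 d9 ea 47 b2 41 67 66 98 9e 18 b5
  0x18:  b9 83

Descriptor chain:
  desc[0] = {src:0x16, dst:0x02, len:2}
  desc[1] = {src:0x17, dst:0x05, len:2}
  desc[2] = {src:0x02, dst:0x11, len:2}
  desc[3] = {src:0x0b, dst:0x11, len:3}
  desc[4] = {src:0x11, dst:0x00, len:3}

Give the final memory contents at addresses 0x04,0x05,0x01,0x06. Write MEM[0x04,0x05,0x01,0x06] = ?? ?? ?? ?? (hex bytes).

MEM[0x04,0x05,0x01,0x06] = 3d b5 07 b9

#0 dst[0x02+2] := {0x18,0xb5}
#1 dst[0x05+2] := {0xb5,0xb9}
#2 dst[0x11+2] := {0x18,0xb5}
#3 dst[0x11+3] := {0x67,0x07,0xd9}
#4 dst[0x00+3] := {0x67,0x07,0xd9}
query mem[0x04]=0x3d, mem[0x05]=0xb5, mem[0x01]=0x07, mem[0x06]=0xb9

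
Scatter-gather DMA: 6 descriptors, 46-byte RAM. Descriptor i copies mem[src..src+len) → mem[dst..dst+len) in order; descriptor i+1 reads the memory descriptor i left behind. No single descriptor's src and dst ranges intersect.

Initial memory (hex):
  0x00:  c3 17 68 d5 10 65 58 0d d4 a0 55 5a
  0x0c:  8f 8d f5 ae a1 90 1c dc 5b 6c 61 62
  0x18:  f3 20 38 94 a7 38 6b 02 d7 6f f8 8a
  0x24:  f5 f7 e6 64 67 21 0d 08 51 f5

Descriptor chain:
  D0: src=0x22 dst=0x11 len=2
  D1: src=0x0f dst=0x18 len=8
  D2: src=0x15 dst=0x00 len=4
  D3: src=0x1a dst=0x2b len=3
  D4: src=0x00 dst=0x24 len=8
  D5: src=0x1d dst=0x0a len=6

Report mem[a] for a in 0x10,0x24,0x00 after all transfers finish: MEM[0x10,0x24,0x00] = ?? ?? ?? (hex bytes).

[0] 0x22->0x11 len=2 : f8 8a
[1] 0x0f->0x18 len=8 : ae a1 f8 8a dc 5b 6c 61
[2] 0x15->0x00 len=4 : 6c 61 62 ae
[3] 0x1a->0x2b len=3 : f8 8a dc
[4] 0x00->0x24 len=8 : 6c 61 62 ae 10 65 58 0d
[5] 0x1d->0x0a len=6 : 5b 6c 61 d7 6f f8
query mem[0x10]=0xa1, mem[0x24]=0x6c, mem[0x00]=0x6c

MEM[0x10,0x24,0x00] = a1 6c 6c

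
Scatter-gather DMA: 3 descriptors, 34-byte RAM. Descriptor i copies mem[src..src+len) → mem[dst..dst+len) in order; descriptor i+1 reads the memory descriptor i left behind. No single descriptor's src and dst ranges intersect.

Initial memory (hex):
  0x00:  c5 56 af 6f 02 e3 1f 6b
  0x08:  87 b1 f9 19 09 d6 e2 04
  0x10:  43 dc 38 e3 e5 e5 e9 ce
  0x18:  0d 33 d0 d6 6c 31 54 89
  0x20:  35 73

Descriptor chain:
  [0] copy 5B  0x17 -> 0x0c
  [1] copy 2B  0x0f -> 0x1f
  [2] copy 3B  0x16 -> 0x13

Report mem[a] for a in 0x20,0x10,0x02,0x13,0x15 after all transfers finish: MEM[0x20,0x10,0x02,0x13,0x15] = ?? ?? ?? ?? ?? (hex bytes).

  after D0: wrote 5B at 0x0c = ce0d33d0d6
  after D1: wrote 2B at 0x1f = d0d6
  after D2: wrote 3B at 0x13 = e9ce0d
query mem[0x20]=0xd6, mem[0x10]=0xd6, mem[0x02]=0xaf, mem[0x13]=0xe9, mem[0x15]=0x0d

MEM[0x20,0x10,0x02,0x13,0x15] = d6 d6 af e9 0d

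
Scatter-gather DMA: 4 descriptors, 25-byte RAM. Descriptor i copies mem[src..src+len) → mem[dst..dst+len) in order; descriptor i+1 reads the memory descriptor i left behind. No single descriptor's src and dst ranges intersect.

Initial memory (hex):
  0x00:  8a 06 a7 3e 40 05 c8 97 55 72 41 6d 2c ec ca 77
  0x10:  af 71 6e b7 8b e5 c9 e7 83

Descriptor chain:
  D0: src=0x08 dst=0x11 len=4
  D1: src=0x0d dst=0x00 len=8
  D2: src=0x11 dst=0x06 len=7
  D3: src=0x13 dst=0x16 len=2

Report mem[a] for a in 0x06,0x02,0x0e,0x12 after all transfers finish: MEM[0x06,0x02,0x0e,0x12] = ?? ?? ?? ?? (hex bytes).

  after D0: wrote 4B at 0x11 = 5572416d
  after D1: wrote 8B at 0x00 = ecca77af5572416d
  after D2: wrote 7B at 0x06 = 5572416de5c9e7
  after D3: wrote 2B at 0x16 = 416d
query mem[0x06]=0x55, mem[0x02]=0x77, mem[0x0e]=0xca, mem[0x12]=0x72

MEM[0x06,0x02,0x0e,0x12] = 55 77 ca 72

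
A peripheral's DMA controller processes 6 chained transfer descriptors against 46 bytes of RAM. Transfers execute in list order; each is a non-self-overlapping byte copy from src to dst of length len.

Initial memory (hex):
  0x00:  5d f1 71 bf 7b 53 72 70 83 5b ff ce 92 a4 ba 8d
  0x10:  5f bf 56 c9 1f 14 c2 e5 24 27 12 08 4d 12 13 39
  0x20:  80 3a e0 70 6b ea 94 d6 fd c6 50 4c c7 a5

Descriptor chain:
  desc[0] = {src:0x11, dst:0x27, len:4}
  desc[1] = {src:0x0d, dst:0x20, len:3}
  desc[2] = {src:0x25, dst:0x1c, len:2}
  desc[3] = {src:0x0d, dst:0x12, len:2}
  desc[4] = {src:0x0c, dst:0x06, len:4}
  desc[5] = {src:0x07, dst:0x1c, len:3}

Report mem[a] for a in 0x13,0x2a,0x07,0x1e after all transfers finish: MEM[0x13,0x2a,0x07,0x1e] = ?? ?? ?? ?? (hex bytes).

MEM[0x13,0x2a,0x07,0x1e] = ba 1f a4 8d

D0: mem[0x27..0x2a] <- [bf 56 c9 1f]
D1: mem[0x20..0x22] <- [a4 ba 8d]
D2: mem[0x1c..0x1d] <- [ea 94]
D3: mem[0x12..0x13] <- [a4 ba]
D4: mem[0x06..0x09] <- [92 a4 ba 8d]
D5: mem[0x1c..0x1e] <- [a4 ba 8d]
query mem[0x13]=0xba, mem[0x2a]=0x1f, mem[0x07]=0xa4, mem[0x1e]=0x8d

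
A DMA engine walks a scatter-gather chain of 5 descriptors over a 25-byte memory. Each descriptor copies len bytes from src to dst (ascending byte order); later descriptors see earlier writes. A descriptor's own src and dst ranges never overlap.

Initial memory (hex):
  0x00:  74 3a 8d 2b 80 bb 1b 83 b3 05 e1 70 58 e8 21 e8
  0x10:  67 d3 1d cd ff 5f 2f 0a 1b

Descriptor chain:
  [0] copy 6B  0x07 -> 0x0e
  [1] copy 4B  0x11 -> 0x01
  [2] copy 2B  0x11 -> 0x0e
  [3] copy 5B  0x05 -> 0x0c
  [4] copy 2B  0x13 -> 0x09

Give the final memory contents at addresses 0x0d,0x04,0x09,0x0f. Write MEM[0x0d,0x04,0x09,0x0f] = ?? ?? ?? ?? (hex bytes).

#0 dst[0x0e+6] := {0x83,0xb3,0x05,0xe1,0x70,0x58}
#1 dst[0x01+4] := {0xe1,0x70,0x58,0xff}
#2 dst[0x0e+2] := {0xe1,0x70}
#3 dst[0x0c+5] := {0xbb,0x1b,0x83,0xb3,0x05}
#4 dst[0x09+2] := {0x58,0xff}
query mem[0x0d]=0x1b, mem[0x04]=0xff, mem[0x09]=0x58, mem[0x0f]=0xb3

MEM[0x0d,0x04,0x09,0x0f] = 1b ff 58 b3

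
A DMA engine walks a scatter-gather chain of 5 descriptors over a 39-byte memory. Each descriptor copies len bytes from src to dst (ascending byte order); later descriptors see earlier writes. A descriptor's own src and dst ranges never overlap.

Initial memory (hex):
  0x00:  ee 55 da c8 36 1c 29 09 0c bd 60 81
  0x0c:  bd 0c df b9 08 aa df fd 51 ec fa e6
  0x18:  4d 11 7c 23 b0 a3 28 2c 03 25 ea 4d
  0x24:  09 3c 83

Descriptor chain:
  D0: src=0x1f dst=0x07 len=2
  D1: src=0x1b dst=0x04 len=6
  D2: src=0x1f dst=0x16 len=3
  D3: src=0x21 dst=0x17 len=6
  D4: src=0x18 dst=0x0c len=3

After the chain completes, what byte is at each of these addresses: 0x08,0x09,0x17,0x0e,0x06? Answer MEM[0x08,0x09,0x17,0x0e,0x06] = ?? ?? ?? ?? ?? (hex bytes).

MEM[0x08,0x09,0x17,0x0e,0x06] = 2c 03 25 09 a3

#0 dst[0x07+2] := {0x2c,0x03}
#1 dst[0x04+6] := {0x23,0xb0,0xa3,0x28,0x2c,0x03}
#2 dst[0x16+3] := {0x2c,0x03,0x25}
#3 dst[0x17+6] := {0x25,0xea,0x4d,0x09,0x3c,0x83}
#4 dst[0x0c+3] := {0xea,0x4d,0x09}
query mem[0x08]=0x2c, mem[0x09]=0x03, mem[0x17]=0x25, mem[0x0e]=0x09, mem[0x06]=0xa3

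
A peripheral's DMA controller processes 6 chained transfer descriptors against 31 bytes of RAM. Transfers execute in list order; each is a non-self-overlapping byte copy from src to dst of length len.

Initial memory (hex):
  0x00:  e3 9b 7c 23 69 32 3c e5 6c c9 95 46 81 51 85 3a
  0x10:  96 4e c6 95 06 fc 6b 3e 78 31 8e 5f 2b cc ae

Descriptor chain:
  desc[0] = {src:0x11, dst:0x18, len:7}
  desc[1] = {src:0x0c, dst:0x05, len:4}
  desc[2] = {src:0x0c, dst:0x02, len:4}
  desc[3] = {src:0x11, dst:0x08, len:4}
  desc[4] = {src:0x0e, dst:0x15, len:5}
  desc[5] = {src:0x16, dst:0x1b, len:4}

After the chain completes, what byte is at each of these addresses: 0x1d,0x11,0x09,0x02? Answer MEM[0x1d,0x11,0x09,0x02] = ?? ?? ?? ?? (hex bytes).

MEM[0x1d,0x11,0x09,0x02] = 4e 4e c6 81

  after D0: wrote 7B at 0x18 = 4ec69506fc6b3e
  after D1: wrote 4B at 0x05 = 8151853a
  after D2: wrote 4B at 0x02 = 8151853a
  after D3: wrote 4B at 0x08 = 4ec69506
  after D4: wrote 5B at 0x15 = 853a964ec6
  after D5: wrote 4B at 0x1b = 3a964ec6
query mem[0x1d]=0x4e, mem[0x11]=0x4e, mem[0x09]=0xc6, mem[0x02]=0x81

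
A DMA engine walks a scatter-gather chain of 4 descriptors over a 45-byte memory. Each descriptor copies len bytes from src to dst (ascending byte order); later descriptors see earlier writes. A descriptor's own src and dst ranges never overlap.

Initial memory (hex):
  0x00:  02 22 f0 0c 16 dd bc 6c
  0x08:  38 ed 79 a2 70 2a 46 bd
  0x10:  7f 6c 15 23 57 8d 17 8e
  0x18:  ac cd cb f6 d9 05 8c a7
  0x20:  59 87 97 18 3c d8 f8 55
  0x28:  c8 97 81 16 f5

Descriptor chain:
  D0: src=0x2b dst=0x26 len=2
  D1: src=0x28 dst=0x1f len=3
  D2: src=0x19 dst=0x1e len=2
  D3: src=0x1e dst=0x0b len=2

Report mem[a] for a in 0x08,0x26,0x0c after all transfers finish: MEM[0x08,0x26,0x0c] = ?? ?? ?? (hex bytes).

  after D0: wrote 2B at 0x26 = 16f5
  after D1: wrote 3B at 0x1f = c89781
  after D2: wrote 2B at 0x1e = cdcb
  after D3: wrote 2B at 0x0b = cdcb
query mem[0x08]=0x38, mem[0x26]=0x16, mem[0x0c]=0xcb

MEM[0x08,0x26,0x0c] = 38 16 cb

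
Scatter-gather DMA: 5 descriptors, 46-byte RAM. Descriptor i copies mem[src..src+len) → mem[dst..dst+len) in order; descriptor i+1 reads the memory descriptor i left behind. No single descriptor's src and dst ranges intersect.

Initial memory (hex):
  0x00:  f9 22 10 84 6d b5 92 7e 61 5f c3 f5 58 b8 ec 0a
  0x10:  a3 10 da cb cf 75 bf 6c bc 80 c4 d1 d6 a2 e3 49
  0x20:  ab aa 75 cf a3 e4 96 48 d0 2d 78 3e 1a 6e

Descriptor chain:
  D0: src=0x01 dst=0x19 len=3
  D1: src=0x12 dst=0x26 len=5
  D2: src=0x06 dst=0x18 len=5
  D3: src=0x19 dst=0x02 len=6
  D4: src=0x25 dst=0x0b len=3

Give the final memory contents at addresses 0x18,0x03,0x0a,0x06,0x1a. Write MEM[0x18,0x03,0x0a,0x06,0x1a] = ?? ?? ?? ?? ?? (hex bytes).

[0] 0x01->0x19 len=3 : 22 10 84
[1] 0x12->0x26 len=5 : da cb cf 75 bf
[2] 0x06->0x18 len=5 : 92 7e 61 5f c3
[3] 0x19->0x02 len=6 : 7e 61 5f c3 a2 e3
[4] 0x25->0x0b len=3 : e4 da cb
query mem[0x18]=0x92, mem[0x03]=0x61, mem[0x0a]=0xc3, mem[0x06]=0xa2, mem[0x1a]=0x61

MEM[0x18,0x03,0x0a,0x06,0x1a] = 92 61 c3 a2 61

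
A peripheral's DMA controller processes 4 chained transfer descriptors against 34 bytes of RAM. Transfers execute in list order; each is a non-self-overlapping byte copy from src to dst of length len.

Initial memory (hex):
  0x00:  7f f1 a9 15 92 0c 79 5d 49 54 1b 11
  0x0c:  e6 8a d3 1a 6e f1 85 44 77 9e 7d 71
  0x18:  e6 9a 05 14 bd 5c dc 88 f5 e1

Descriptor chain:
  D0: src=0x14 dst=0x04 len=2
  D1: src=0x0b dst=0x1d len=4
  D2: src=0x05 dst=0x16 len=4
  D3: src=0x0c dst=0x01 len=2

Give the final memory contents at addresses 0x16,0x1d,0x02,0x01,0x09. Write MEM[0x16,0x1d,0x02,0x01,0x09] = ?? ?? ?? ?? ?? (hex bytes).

D0: mem[0x04..0x05] <- [77 9e]
D1: mem[0x1d..0x20] <- [11 e6 8a d3]
D2: mem[0x16..0x19] <- [9e 79 5d 49]
D3: mem[0x01..0x02] <- [e6 8a]
query mem[0x16]=0x9e, mem[0x1d]=0x11, mem[0x02]=0x8a, mem[0x01]=0xe6, mem[0x09]=0x54

MEM[0x16,0x1d,0x02,0x01,0x09] = 9e 11 8a e6 54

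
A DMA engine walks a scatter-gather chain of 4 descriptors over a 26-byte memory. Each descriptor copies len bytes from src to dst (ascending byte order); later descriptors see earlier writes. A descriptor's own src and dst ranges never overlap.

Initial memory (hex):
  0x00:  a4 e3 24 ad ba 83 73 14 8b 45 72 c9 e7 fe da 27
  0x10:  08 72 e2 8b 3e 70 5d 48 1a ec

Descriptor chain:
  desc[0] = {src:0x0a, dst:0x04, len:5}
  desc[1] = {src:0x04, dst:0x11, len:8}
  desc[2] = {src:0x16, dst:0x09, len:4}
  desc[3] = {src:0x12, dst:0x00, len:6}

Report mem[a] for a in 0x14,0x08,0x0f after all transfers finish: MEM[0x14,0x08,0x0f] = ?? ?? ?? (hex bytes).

D0: mem[0x04..0x08] <- [72 c9 e7 fe da]
D1: mem[0x11..0x18] <- [72 c9 e7 fe da 45 72 c9]
D2: mem[0x09..0x0c] <- [45 72 c9 ec]
D3: mem[0x00..0x05] <- [c9 e7 fe da 45 72]
query mem[0x14]=0xfe, mem[0x08]=0xda, mem[0x0f]=0x27

MEM[0x14,0x08,0x0f] = fe da 27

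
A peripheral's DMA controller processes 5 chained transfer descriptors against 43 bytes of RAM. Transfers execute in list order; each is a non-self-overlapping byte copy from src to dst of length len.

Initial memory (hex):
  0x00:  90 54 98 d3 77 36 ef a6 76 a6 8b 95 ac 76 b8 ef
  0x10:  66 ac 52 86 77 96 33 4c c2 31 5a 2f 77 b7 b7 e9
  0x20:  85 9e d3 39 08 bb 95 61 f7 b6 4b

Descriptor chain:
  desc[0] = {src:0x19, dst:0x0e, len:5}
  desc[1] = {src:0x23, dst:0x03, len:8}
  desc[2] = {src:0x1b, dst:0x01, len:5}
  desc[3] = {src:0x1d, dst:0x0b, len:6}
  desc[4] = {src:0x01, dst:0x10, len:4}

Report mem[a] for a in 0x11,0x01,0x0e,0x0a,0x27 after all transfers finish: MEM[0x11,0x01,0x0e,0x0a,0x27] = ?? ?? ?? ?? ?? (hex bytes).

MEM[0x11,0x01,0x0e,0x0a,0x27] = 77 2f 85 4b 61

D0: mem[0x0e..0x12] <- [31 5a 2f 77 b7]
D1: mem[0x03..0x0a] <- [39 08 bb 95 61 f7 b6 4b]
D2: mem[0x01..0x05] <- [2f 77 b7 b7 e9]
D3: mem[0x0b..0x10] <- [b7 b7 e9 85 9e d3]
D4: mem[0x10..0x13] <- [2f 77 b7 b7]
query mem[0x11]=0x77, mem[0x01]=0x2f, mem[0x0e]=0x85, mem[0x0a]=0x4b, mem[0x27]=0x61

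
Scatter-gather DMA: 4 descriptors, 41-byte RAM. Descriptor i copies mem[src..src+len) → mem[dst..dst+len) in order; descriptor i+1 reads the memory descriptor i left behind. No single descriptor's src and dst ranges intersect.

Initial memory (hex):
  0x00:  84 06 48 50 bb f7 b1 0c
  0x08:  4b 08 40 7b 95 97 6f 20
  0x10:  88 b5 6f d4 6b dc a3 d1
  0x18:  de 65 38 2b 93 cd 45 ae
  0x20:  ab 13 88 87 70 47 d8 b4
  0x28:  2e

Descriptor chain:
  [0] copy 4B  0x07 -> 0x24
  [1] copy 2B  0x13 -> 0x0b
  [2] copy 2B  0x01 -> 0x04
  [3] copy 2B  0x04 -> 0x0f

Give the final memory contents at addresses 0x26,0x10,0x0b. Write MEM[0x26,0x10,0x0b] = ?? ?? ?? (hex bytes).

D0: mem[0x24..0x27] <- [0c 4b 08 40]
D1: mem[0x0b..0x0c] <- [d4 6b]
D2: mem[0x04..0x05] <- [06 48]
D3: mem[0x0f..0x10] <- [06 48]
query mem[0x26]=0x08, mem[0x10]=0x48, mem[0x0b]=0xd4

MEM[0x26,0x10,0x0b] = 08 48 d4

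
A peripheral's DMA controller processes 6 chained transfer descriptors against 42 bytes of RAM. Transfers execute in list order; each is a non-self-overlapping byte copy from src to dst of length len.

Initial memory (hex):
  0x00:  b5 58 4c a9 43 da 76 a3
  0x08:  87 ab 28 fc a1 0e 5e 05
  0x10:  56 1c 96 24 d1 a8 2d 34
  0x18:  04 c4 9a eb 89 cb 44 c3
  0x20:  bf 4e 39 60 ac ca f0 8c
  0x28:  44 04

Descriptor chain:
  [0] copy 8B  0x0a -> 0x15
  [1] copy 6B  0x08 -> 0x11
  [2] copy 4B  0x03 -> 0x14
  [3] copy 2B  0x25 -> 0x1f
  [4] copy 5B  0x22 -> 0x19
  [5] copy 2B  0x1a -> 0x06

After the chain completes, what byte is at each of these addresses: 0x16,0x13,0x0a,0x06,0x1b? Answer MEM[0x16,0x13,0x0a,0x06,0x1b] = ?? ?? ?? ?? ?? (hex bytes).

MEM[0x16,0x13,0x0a,0x06,0x1b] = da 28 28 60 ac

D0: mem[0x15..0x1c] <- [28 fc a1 0e 5e 05 56 1c]
D1: mem[0x11..0x16] <- [87 ab 28 fc a1 0e]
D2: mem[0x14..0x17] <- [a9 43 da 76]
D3: mem[0x1f..0x20] <- [ca f0]
D4: mem[0x19..0x1d] <- [39 60 ac ca f0]
D5: mem[0x06..0x07] <- [60 ac]
query mem[0x16]=0xda, mem[0x13]=0x28, mem[0x0a]=0x28, mem[0x06]=0x60, mem[0x1b]=0xac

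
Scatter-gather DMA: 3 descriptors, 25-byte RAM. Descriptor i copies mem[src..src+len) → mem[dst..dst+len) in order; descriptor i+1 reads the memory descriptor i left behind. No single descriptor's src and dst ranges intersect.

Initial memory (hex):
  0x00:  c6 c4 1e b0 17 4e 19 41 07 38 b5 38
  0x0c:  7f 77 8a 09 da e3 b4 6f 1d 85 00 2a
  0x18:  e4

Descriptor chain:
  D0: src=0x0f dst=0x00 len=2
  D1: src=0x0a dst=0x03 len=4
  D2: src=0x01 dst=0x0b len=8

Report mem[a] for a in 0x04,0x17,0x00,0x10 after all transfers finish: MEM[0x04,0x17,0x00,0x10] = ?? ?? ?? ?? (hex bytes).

  after D0: wrote 2B at 0x00 = 09da
  after D1: wrote 4B at 0x03 = b5387f77
  after D2: wrote 8B at 0x0b = da1eb5387f774107
query mem[0x04]=0x38, mem[0x17]=0x2a, mem[0x00]=0x09, mem[0x10]=0x77

MEM[0x04,0x17,0x00,0x10] = 38 2a 09 77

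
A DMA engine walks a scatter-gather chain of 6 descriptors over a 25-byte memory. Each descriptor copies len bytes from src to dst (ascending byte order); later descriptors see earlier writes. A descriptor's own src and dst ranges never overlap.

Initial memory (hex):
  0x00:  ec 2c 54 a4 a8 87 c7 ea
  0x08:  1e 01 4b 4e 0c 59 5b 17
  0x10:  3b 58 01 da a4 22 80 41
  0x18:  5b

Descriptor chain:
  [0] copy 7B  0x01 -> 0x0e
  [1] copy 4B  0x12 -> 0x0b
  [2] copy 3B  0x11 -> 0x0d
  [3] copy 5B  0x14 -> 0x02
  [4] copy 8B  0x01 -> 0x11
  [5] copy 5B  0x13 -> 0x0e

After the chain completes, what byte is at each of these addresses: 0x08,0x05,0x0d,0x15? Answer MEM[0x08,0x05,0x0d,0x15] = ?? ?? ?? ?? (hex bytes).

[0] 0x01->0x0e len=7 : 2c 54 a4 a8 87 c7 ea
[1] 0x12->0x0b len=4 : 87 c7 ea 22
[2] 0x11->0x0d len=3 : a8 87 c7
[3] 0x14->0x02 len=5 : ea 22 80 41 5b
[4] 0x01->0x11 len=8 : 2c ea 22 80 41 5b ea 1e
[5] 0x13->0x0e len=5 : 22 80 41 5b ea
query mem[0x08]=0x1e, mem[0x05]=0x41, mem[0x0d]=0xa8, mem[0x15]=0x41

MEM[0x08,0x05,0x0d,0x15] = 1e 41 a8 41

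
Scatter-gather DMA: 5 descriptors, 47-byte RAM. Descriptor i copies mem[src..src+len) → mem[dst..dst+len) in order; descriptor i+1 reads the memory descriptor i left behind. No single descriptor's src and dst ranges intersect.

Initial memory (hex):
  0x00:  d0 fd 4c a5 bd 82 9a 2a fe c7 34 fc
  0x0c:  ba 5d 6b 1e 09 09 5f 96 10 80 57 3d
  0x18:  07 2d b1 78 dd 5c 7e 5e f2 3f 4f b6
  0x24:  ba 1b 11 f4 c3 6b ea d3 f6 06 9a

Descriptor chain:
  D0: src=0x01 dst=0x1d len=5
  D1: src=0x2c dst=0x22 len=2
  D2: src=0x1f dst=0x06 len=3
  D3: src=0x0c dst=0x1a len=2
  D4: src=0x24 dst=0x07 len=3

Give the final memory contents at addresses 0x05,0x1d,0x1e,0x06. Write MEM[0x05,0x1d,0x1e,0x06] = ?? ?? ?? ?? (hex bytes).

MEM[0x05,0x1d,0x1e,0x06] = 82 fd 4c a5

D0: mem[0x1d..0x21] <- [fd 4c a5 bd 82]
D1: mem[0x22..0x23] <- [f6 06]
D2: mem[0x06..0x08] <- [a5 bd 82]
D3: mem[0x1a..0x1b] <- [ba 5d]
D4: mem[0x07..0x09] <- [ba 1b 11]
query mem[0x05]=0x82, mem[0x1d]=0xfd, mem[0x1e]=0x4c, mem[0x06]=0xa5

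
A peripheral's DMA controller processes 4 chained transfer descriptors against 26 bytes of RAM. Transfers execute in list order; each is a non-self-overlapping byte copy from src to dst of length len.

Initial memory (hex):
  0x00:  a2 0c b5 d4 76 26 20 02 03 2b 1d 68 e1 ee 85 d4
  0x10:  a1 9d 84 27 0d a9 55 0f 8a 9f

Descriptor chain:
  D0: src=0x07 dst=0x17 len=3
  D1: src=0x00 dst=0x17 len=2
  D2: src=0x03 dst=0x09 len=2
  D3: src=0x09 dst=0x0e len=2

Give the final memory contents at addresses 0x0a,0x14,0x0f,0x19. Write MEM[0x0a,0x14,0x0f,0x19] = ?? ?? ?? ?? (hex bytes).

#0 dst[0x17+3] := {0x02,0x03,0x2b}
#1 dst[0x17+2] := {0xa2,0x0c}
#2 dst[0x09+2] := {0xd4,0x76}
#3 dst[0x0e+2] := {0xd4,0x76}
query mem[0x0a]=0x76, mem[0x14]=0x0d, mem[0x0f]=0x76, mem[0x19]=0x2b

MEM[0x0a,0x14,0x0f,0x19] = 76 0d 76 2b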